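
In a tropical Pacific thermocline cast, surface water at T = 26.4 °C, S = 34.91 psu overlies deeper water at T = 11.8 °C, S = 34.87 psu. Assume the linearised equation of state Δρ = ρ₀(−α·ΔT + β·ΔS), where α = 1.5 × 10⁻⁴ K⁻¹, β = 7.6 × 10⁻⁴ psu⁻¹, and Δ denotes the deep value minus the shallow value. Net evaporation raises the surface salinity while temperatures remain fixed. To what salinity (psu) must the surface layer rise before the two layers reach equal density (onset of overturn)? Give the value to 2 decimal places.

Neutral buoyancy requires −α(T_deep − T_surf) + β(S_deep − S_surf′) = 0.
S_surf′ = S_deep − (α/β)·ΔT = 34.87 − (1.5 × 10⁻⁴/7.6 × 10⁻⁴)·(-14.6) = 37.7516 psu.
Increase required: 37.7516 − 34.91 = 2.8416 psu.

37.75 psu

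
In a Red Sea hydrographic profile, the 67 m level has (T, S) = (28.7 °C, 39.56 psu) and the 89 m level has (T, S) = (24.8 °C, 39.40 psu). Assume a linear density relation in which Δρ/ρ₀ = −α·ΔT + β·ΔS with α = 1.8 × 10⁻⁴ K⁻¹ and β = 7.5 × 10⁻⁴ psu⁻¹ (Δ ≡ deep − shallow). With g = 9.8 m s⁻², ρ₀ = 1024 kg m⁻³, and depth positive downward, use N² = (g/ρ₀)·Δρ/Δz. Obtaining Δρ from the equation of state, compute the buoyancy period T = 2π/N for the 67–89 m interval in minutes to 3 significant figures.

6.50 min

ΔT = -3.9 K, ΔS = -0.16 psu (deep − shallow).
Δρ/ρ₀ = −αΔT + βΔS = 7.02 × 10⁻⁴ − 1.20 × 10⁻⁴ = 5.82 × 10⁻⁴, so Δρ ≈ 0.5960 kg m⁻³.
N² = (g/ρ₀)·Δρ/Δz = g·(Δρ/ρ₀)/Δz = 9.8 × 5.82 × 10⁻⁴ / 22 = 2.5925 × 10⁻⁴ s⁻².
N = √(2.5925 × 10⁻⁴) = 0.016101 rad s⁻¹ → T = 2π/N = 390.24 s = 6.5040 min ≈ 6.50 min.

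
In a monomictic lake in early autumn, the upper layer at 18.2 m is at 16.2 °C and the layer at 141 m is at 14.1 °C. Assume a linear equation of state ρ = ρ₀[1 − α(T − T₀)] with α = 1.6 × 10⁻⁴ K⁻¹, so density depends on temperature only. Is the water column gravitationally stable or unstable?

stable

ΔT = 14.1 − 16.2 = -2.1 K, so Δρ/ρ₀ = −αΔT = 3.36 × 10⁻⁴.
Δρ/ρ₀ > 0, so Δρ > 0: deeper water is denser → statically stable.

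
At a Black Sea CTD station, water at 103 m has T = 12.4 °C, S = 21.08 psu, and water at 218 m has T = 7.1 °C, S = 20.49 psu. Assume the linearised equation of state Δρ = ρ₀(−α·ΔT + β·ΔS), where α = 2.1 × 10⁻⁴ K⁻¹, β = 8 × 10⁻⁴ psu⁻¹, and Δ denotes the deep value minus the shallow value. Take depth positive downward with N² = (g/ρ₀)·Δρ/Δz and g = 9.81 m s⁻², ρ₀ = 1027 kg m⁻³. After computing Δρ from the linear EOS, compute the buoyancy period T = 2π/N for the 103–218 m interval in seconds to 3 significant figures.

850 s

ΔT = -5.3 K, ΔS = -0.59 psu (deep − shallow).
Δρ/ρ₀ = −αΔT + βΔS = 1.113 × 10⁻³ − 4.72 × 10⁻⁴ = 6.41 × 10⁻⁴, so Δρ ≈ 0.6583 kg m⁻³.
N² = (g/ρ₀)·Δρ/Δz = g·(Δρ/ρ₀)/Δz = 9.81 × 6.41 × 10⁻⁴ / 115 = 5.4680 × 10⁻⁵ s⁻².
N = √(5.4680 × 10⁻⁵) = 7.3946 × 10⁻³ rad s⁻¹ → T = 2π/N = 849.70 s ≈ 850 s.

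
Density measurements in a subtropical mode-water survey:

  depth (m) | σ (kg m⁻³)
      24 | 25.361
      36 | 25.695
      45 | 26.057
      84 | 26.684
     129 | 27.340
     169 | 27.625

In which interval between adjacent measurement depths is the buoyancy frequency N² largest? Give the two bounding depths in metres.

36–45 m

Compute the density gradient over each adjacent pair:
  24–36 m: Δρ/Δz = 0.334/12 = 0.028 kg m⁻⁴
  36–45 m: Δρ/Δz = 0.362/9 = 0.040 kg m⁻⁴
  45–84 m: Δρ/Δz = 0.627/39 = 0.016 kg m⁻⁴
  84–129 m: Δρ/Δz = 0.656/45 = 0.015 kg m⁻⁴
  129–169 m: Δρ/Δz = 0.285/40 = 7.1 × 10⁻³ kg m⁻⁴
The largest gradient is in the 36–45 m interval — the pycnocline.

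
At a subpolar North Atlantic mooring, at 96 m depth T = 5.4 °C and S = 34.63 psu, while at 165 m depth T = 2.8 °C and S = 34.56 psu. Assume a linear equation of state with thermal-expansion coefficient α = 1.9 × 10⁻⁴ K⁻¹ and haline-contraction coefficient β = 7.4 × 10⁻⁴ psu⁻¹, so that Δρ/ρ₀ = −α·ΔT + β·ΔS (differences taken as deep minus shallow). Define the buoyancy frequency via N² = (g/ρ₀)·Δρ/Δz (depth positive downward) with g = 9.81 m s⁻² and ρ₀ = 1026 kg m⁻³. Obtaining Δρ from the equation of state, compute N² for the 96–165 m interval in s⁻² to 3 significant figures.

ΔT = -2.6 K, ΔS = -0.07 psu (deep − shallow).
Δρ/ρ₀ = −αΔT + βΔS = 4.94 × 10⁻⁴ − 5.18 × 10⁻⁵ = 4.422 × 10⁻⁴, so Δρ ≈ 0.4537 kg m⁻³.
N² = (g/ρ₀)·Δρ/Δz = g·(Δρ/ρ₀)/Δz = 9.81 × 4.422 × 10⁻⁴ / 69 = 6.2869 × 10⁻⁵ s⁻² ≈ 6.29 × 10⁻⁵ s⁻².

6.29 × 10⁻⁵ s⁻²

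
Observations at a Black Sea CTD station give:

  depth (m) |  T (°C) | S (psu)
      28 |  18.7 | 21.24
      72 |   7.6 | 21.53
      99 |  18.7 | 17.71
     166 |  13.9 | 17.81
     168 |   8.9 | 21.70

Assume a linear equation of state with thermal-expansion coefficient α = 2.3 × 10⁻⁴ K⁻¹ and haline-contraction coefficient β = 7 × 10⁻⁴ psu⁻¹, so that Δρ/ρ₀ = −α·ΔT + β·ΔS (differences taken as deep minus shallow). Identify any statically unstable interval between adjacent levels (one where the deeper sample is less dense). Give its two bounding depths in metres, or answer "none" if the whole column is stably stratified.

Evaluate Δρ/ρ₀ = −αΔT + βΔS across each adjacent pair:
  28–72 m: −αΔT+βΔS = −(2.3 × 10⁻⁴)(-11.1)+(7 × 10⁻⁴)(+0.29) = 2.8 × 10⁻³ → stable
  72–99 m: −αΔT+βΔS = −(2.3 × 10⁻⁴)(+11.1)+(7 × 10⁻⁴)(-3.82) = -5.2 × 10⁻³ → UNSTABLE
  99–166 m: −αΔT+βΔS = −(2.3 × 10⁻⁴)(-4.8)+(7 × 10⁻⁴)(+0.10) = 1.2 × 10⁻³ → stable
  166–168 m: −αΔT+βΔS = −(2.3 × 10⁻⁴)(-5.0)+(7 × 10⁻⁴)(+3.89) = 3.9 × 10⁻³ → stable
The 72–99 m interval has Δρ < 0: lighter water underlies denser water.

72–99 m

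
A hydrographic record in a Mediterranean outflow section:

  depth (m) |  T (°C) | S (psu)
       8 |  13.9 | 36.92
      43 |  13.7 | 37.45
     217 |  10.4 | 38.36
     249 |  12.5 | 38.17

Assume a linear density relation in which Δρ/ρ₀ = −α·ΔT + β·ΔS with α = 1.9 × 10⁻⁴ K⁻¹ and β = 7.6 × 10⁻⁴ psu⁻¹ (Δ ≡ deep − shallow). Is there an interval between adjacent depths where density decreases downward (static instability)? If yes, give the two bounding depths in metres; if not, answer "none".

Evaluate Δρ/ρ₀ = −αΔT + βΔS across each adjacent pair:
  8–43 m: −αΔT+βΔS = −(1.9 × 10⁻⁴)(-0.2)+(7.6 × 10⁻⁴)(+0.53) = 4.4 × 10⁻⁴ → stable
  43–217 m: −αΔT+βΔS = −(1.9 × 10⁻⁴)(-3.3)+(7.6 × 10⁻⁴)(+0.91) = 1.3 × 10⁻³ → stable
  217–249 m: −αΔT+βΔS = −(1.9 × 10⁻⁴)(+2.1)+(7.6 × 10⁻⁴)(-0.19) = -5.4 × 10⁻⁴ → UNSTABLE
The 217–249 m interval has Δρ < 0: lighter water underlies denser water.

217–249 m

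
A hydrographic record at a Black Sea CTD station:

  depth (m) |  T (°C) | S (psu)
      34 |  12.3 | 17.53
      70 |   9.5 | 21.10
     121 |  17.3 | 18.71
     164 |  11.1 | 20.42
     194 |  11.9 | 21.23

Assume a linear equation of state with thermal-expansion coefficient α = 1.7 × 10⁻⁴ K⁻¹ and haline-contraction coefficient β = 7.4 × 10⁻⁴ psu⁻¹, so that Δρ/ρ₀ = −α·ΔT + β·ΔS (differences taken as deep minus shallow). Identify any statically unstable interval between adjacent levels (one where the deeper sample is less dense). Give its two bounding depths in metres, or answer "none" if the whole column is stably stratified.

Evaluate Δρ/ρ₀ = −αΔT + βΔS across each adjacent pair:
  34–70 m: −αΔT+βΔS = −(1.7 × 10⁻⁴)(-2.8)+(7.4 × 10⁻⁴)(+3.57) = 3.1 × 10⁻³ → stable
  70–121 m: −αΔT+βΔS = −(1.7 × 10⁻⁴)(+7.8)+(7.4 × 10⁻⁴)(-2.39) = -3.1 × 10⁻³ → UNSTABLE
  121–164 m: −αΔT+βΔS = −(1.7 × 10⁻⁴)(-6.2)+(7.4 × 10⁻⁴)(+1.71) = 2.3 × 10⁻³ → stable
  164–194 m: −αΔT+βΔS = −(1.7 × 10⁻⁴)(+0.8)+(7.4 × 10⁻⁴)(+0.81) = 4.6 × 10⁻⁴ → stable
The 70–121 m interval has Δρ < 0: lighter water underlies denser water.

70–121 m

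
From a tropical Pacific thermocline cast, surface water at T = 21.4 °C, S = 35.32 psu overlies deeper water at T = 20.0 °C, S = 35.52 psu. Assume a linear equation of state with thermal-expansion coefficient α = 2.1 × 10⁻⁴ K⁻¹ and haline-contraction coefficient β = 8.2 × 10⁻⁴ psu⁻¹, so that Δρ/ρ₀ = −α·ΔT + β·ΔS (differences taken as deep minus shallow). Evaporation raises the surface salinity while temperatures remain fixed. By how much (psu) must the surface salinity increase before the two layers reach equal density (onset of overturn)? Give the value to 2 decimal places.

Neutral buoyancy requires −α(T_deep − T_surf) + β(S_deep − S_surf′) = 0.
S_surf′ = S_deep − (α/β)·ΔT = 35.52 − (2.1 × 10⁻⁴/8.2 × 10⁻⁴)·(-1.4) = 35.8785 psu.
Increase required: 35.8785 − 35.32 = 0.5585 psu.

0.56 psu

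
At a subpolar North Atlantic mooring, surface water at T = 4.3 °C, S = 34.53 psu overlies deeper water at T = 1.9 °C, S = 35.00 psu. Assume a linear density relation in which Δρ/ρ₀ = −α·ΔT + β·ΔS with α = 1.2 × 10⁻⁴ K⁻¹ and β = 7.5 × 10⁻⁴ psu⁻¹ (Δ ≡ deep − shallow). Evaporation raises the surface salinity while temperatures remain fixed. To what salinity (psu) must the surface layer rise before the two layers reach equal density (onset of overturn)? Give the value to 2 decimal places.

Neutral buoyancy requires −α(T_deep − T_surf) + β(S_deep − S_surf′) = 0.
S_surf′ = S_deep − (α/β)·ΔT = 35.00 − (1.2 × 10⁻⁴/7.5 × 10⁻⁴)·(-2.4) = 35.3840 psu.
Increase required: 35.3840 − 34.53 = 0.8540 psu.

35.38 psu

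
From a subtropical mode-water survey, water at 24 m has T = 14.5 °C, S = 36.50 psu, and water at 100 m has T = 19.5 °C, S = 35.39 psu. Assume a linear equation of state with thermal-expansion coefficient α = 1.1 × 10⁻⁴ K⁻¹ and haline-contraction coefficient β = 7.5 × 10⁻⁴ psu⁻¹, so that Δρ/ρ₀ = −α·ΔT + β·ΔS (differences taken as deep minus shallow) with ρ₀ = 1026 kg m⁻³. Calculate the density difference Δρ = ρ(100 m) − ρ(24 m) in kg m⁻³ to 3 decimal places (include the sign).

-1.418 kg m⁻³

ΔT = +5.0 K, ΔS = -1.11 psu (deep − shallow).
Δρ/ρ₀ = −(1.1 × 10⁻⁴)(+5.0) + (7.5 × 10⁻⁴)(-1.11) = -1.3825 × 10⁻³.
Δρ = 1026 × (-1.3825 × 10⁻³) = -1.418 kg m⁻³.
Negative Δρ: lighter below, statically unstable.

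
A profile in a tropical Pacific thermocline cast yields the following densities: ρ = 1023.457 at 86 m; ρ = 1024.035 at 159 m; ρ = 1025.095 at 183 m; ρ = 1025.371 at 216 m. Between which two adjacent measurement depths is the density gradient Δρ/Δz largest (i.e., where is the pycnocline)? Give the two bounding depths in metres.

159–183 m

Compute the density gradient over each adjacent pair:
  86–159 m: Δρ/Δz = 0.578/73 = 7.9 × 10⁻³ kg m⁻⁴
  159–183 m: Δρ/Δz = 1.060/24 = 0.044 kg m⁻⁴
  183–216 m: Δρ/Δz = 0.276/33 = 8.4 × 10⁻³ kg m⁻⁴
The largest gradient is in the 159–183 m interval — the pycnocline.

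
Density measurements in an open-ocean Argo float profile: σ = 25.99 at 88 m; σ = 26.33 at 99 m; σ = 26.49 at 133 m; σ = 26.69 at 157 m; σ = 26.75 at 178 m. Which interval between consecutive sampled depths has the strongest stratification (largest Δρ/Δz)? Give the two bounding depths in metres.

Compute the density gradient over each adjacent pair:
  88–99 m: Δρ/Δz = 0.34/11 = 0.031 kg m⁻⁴
  99–133 m: Δρ/Δz = 0.16/34 = 4.7 × 10⁻³ kg m⁻⁴
  133–157 m: Δρ/Δz = 0.20/24 = 8.3 × 10⁻³ kg m⁻⁴
  157–178 m: Δρ/Δz = 0.06/21 = 2.9 × 10⁻³ kg m⁻⁴
The largest gradient is in the 88–99 m interval — the pycnocline.

88–99 m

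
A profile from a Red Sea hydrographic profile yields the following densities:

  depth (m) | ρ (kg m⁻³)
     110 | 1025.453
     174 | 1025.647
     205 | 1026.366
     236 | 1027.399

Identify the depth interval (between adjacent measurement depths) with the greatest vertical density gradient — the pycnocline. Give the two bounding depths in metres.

205–236 m

Compute the density gradient over each adjacent pair:
  110–174 m: Δρ/Δz = 0.194/64 = 3.0 × 10⁻³ kg m⁻⁴
  174–205 m: Δρ/Δz = 0.719/31 = 0.023 kg m⁻⁴
  205–236 m: Δρ/Δz = 1.033/31 = 0.033 kg m⁻⁴
The largest gradient is in the 205–236 m interval — the pycnocline.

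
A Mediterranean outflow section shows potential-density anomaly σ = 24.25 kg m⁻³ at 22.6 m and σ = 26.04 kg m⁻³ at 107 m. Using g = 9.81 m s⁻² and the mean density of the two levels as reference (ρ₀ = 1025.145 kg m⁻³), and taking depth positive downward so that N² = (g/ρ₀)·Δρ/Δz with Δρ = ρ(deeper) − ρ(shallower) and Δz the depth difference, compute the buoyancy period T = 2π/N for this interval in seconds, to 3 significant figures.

Δρ = 1026.04 − 1024.25 = 1.79 kg m⁻³ over Δz = 107 − 22.6 = 84.4 m.
N² = (9.81/1025.145) × (1.79/84.4) = 2.0295 × 10⁻⁴ s⁻².
N = √(2.0295 × 10⁻⁴) = 0.014246 rad s⁻¹, so T = 2π/N = 441.05 s ≈ 441 s.

441 s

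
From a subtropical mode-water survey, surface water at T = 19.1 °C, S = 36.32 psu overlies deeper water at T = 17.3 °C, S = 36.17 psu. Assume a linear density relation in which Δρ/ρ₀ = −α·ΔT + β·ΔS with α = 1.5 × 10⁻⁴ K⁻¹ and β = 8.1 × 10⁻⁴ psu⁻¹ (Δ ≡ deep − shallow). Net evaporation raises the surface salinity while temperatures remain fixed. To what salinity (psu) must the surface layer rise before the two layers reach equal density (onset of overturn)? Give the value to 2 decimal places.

Neutral buoyancy requires −α(T_deep − T_surf) + β(S_deep − S_surf′) = 0.
S_surf′ = S_deep − (α/β)·ΔT = 36.17 − (1.5 × 10⁻⁴/8.1 × 10⁻⁴)·(-1.8) = 36.5033 psu.
Increase required: 36.5033 − 36.32 = 0.1833 psu.

36.50 psu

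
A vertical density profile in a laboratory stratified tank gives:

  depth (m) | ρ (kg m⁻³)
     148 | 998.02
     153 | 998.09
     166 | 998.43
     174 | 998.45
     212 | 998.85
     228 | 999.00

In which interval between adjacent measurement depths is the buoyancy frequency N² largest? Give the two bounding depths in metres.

Compute the density gradient over each adjacent pair:
  148–153 m: Δρ/Δz = 0.07/5 = 0.014 kg m⁻⁴
  153–166 m: Δρ/Δz = 0.34/13 = 0.026 kg m⁻⁴
  166–174 m: Δρ/Δz = 0.02/8 = 2.5 × 10⁻³ kg m⁻⁴
  174–212 m: Δρ/Δz = 0.40/38 = 0.011 kg m⁻⁴
  212–228 m: Δρ/Δz = 0.15/16 = 9.4 × 10⁻³ kg m⁻⁴
The largest gradient is in the 153–166 m interval — the pycnocline.

153–166 m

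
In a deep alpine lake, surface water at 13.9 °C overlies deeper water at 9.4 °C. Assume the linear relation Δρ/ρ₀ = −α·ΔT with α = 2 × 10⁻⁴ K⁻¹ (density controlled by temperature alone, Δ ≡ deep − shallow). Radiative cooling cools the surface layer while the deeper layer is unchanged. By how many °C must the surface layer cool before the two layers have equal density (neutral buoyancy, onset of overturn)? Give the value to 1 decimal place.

With temperature the only control, equal density requires T_surf′ = T_deep.
T_surf′ = 9.4 °C.
Cooling required: 13.9 − 9.4 = 4.5 °C.

4.5 °C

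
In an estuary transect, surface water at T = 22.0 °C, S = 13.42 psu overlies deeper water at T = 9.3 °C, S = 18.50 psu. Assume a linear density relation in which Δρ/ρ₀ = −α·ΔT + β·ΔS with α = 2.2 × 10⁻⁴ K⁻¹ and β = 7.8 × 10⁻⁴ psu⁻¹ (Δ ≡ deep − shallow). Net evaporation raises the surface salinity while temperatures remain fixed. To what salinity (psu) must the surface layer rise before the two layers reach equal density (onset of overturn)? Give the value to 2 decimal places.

Neutral buoyancy requires −α(T_deep − T_surf) + β(S_deep − S_surf′) = 0.
S_surf′ = S_deep − (α/β)·ΔT = 18.50 − (2.2 × 10⁻⁴/7.8 × 10⁻⁴)·(-12.7) = 22.0821 psu.
Increase required: 22.0821 − 13.42 = 8.6621 psu.

22.08 psu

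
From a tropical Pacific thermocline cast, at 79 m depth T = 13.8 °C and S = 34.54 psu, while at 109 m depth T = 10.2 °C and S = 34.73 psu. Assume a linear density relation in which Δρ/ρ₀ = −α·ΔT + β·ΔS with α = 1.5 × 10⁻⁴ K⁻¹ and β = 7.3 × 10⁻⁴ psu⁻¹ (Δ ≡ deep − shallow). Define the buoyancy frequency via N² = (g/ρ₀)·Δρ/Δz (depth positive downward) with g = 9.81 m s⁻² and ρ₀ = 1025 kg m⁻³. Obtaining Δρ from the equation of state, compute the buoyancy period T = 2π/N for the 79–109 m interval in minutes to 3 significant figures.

ΔT = -3.6 K, ΔS = +0.19 psu (deep − shallow).
Δρ/ρ₀ = −αΔT + βΔS = 5.40 × 10⁻⁴ + 1.387 × 10⁻⁴ = 6.787 × 10⁻⁴, so Δρ ≈ 0.6957 kg m⁻³.
N² = (g/ρ₀)·Δρ/Δz = g·(Δρ/ρ₀)/Δz = 9.81 × 6.787 × 10⁻⁴ / 30 = 2.2193 × 10⁻⁴ s⁻².
N = √(2.2193 × 10⁻⁴) = 0.014897 rad s⁻¹ → T = 2π/N = 421.78 s = 7.0297 min ≈ 7.03 min.

7.03 min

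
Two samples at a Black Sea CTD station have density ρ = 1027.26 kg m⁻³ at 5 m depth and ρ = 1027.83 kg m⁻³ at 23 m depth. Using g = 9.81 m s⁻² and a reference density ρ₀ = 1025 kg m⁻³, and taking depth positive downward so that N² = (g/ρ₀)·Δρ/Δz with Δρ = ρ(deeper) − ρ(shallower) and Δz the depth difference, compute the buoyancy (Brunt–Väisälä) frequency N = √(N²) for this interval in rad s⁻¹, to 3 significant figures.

Δρ = 1027.83 − 1027.26 = 0.57 kg m⁻³ over Δz = 23 − 5 = 18 m.
N² = (9.81/1025) × (0.57/18) = 3.0307 × 10⁻⁴ s⁻².
N = √(3.0307 × 10⁻⁴) = 0.017409 rad s⁻¹ ≈ 0.0174 rad s⁻¹.
N² > 0, so the interval is statically stable.

0.0174 rad s⁻¹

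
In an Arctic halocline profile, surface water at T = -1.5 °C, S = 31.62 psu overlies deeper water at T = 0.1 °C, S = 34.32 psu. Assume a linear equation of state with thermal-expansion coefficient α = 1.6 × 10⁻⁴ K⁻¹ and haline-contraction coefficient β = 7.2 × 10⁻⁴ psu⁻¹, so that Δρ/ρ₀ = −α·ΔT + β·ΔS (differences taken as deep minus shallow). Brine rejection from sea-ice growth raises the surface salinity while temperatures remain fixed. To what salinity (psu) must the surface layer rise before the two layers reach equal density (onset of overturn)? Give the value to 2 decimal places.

33.96 psu

Neutral buoyancy requires −α(T_deep − T_surf) + β(S_deep − S_surf′) = 0.
S_surf′ = S_deep − (α/β)·ΔT = 34.32 − (1.6 × 10⁻⁴/7.2 × 10⁻⁴)·(+1.6) = 33.9644 psu.
Increase required: 33.9644 − 31.62 = 2.3444 psu.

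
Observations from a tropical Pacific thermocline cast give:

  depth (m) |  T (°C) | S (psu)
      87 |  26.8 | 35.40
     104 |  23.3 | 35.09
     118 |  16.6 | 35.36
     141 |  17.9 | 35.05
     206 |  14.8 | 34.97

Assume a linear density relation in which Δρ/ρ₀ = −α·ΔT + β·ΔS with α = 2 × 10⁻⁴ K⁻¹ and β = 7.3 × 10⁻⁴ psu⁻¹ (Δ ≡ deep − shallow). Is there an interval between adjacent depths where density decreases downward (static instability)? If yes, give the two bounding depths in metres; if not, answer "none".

118–141 m

Evaluate Δρ/ρ₀ = −αΔT + βΔS across each adjacent pair:
  87–104 m: −αΔT+βΔS = −(2 × 10⁻⁴)(-3.5)+(7.3 × 10⁻⁴)(-0.31) = 4.7 × 10⁻⁴ → stable
  104–118 m: −αΔT+βΔS = −(2 × 10⁻⁴)(-6.7)+(7.3 × 10⁻⁴)(+0.27) = 1.5 × 10⁻³ → stable
  118–141 m: −αΔT+βΔS = −(2 × 10⁻⁴)(+1.3)+(7.3 × 10⁻⁴)(-0.31) = -4.9 × 10⁻⁴ → UNSTABLE
  141–206 m: −αΔT+βΔS = −(2 × 10⁻⁴)(-3.1)+(7.3 × 10⁻⁴)(-0.08) = 5.6 × 10⁻⁴ → stable
The 118–141 m interval has Δρ < 0: lighter water underlies denser water.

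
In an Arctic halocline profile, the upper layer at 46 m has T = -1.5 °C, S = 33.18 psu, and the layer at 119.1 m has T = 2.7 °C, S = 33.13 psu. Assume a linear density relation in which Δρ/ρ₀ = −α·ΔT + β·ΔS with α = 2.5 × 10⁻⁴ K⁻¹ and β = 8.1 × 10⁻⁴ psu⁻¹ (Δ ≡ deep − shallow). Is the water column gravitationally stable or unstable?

unstable

ΔT = 2.7 − -1.5 = +4.2 K and ΔS = 33.13 − 33.18 = -0.05 psu (deep − shallow).
−αΔT = -1.05 × 10⁻³; βΔS = -4.05 × 10⁻⁵; sum Δρ/ρ₀ = -1.0905 × 10⁻³.
Δρ/ρ₀ < 0, so Δρ < 0: deeper water is lighter → statically unstable; the column would overturn.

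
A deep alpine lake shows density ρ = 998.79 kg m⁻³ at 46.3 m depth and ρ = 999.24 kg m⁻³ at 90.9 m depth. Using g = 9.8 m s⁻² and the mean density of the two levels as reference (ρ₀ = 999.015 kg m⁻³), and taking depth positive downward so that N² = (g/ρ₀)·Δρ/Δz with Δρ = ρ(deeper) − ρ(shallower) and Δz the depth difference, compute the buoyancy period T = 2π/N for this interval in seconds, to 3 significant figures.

632 s

Δρ = 999.24 − 998.79 = 0.45 kg m⁻³ over Δz = 90.9 − 46.3 = 44.6 m.
N² = (9.8/999.015) × (0.45/44.6) = 9.8976 × 10⁻⁵ s⁻².
N = √(9.8976 × 10⁻⁵) = 9.9487 × 10⁻³ rad s⁻¹, so T = 2π/N = 631.56 s ≈ 632 s.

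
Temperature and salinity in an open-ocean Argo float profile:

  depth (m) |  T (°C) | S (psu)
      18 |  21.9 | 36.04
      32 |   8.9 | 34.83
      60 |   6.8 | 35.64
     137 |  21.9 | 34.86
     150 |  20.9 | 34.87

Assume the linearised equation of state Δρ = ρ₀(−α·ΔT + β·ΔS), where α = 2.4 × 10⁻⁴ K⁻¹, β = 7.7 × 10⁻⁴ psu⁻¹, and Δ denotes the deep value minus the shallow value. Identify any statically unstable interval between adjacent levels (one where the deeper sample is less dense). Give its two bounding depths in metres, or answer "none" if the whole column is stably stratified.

Evaluate Δρ/ρ₀ = −αΔT + βΔS across each adjacent pair:
  18–32 m: −αΔT+βΔS = −(2.4 × 10⁻⁴)(-13.0)+(7.7 × 10⁻⁴)(-1.21) = 2.2 × 10⁻³ → stable
  32–60 m: −αΔT+βΔS = −(2.4 × 10⁻⁴)(-2.1)+(7.7 × 10⁻⁴)(+0.81) = 1.1 × 10⁻³ → stable
  60–137 m: −αΔT+βΔS = −(2.4 × 10⁻⁴)(+15.1)+(7.7 × 10⁻⁴)(-0.78) = -4.2 × 10⁻³ → UNSTABLE
  137–150 m: −αΔT+βΔS = −(2.4 × 10⁻⁴)(-1.0)+(7.7 × 10⁻⁴)(+0.01) = 2.5 × 10⁻⁴ → stable
The 60–137 m interval has Δρ < 0: lighter water underlies denser water.

60–137 m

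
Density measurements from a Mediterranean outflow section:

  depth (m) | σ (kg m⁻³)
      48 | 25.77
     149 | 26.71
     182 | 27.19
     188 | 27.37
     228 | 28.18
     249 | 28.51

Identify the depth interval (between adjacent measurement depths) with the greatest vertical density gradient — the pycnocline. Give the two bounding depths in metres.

Compute the density gradient over each adjacent pair:
  48–149 m: Δρ/Δz = 0.94/101 = 9.3 × 10⁻³ kg m⁻⁴
  149–182 m: Δρ/Δz = 0.48/33 = 0.015 kg m⁻⁴
  182–188 m: Δρ/Δz = 0.18/6 = 0.030 kg m⁻⁴
  188–228 m: Δρ/Δz = 0.81/40 = 0.020 kg m⁻⁴
  228–249 m: Δρ/Δz = 0.33/21 = 0.016 kg m⁻⁴
The largest gradient is in the 182–188 m interval — the pycnocline.

182–188 m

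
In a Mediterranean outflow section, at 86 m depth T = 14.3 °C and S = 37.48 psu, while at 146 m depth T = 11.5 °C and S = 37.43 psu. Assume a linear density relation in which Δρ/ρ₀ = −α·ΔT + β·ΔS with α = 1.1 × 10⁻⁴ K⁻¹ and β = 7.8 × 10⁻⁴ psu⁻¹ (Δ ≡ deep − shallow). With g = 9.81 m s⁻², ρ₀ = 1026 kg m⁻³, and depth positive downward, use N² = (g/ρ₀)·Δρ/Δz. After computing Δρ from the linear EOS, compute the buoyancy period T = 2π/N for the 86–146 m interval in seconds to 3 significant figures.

ΔT = -2.8 K, ΔS = -0.05 psu (deep − shallow).
Δρ/ρ₀ = −αΔT + βΔS = 3.08 × 10⁻⁴ − 3.90 × 10⁻⁵ = 2.69 × 10⁻⁴, so Δρ ≈ 0.2760 kg m⁻³.
N² = (g/ρ₀)·Δρ/Δz = g·(Δρ/ρ₀)/Δz = 9.81 × 2.69 × 10⁻⁴ / 60 = 4.3982 × 10⁻⁵ s⁻².
N = √(4.3982 × 10⁻⁵) = 6.6319 × 10⁻³ rad s⁻¹ → T = 2π/N = 947.42 s ≈ 947 s.

947 s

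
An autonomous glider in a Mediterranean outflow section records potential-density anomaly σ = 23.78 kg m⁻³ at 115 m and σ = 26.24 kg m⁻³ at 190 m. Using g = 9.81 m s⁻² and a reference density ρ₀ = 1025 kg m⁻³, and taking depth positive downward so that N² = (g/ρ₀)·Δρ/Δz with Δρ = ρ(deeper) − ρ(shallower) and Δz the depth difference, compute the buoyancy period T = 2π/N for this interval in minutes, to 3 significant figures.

5.91 min

Δρ = 1026.24 − 1023.78 = 2.46 kg m⁻³ over Δz = 190 − 115 = 75 m.
N² = (9.81/1025) × (2.46/75) = 3.1392 × 10⁻⁴ s⁻².
N = √(3.1392 × 10⁻⁴) = 0.017718 rad s⁻¹, so T = 2π/N = 354.62 s = 5.9103 min ≈ 5.91 min.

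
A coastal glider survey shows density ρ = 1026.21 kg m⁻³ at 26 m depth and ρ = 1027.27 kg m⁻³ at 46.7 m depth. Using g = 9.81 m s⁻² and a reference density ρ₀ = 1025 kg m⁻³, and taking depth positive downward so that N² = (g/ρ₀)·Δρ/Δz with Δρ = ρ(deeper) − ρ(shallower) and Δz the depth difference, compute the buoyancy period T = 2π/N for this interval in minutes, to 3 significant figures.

Δρ = 1027.27 − 1026.21 = 1.06 kg m⁻³ over Δz = 46.7 − 26 = 20.7 m.
N² = (9.81/1025) × (1.06/20.7) = 4.9010 × 10⁻⁴ s⁻².
N = √(4.9010 × 10⁻⁴) = 0.022138 rad s⁻¹, so T = 2π/N = 283.82 s = 4.7303 min ≈ 4.73 min.
N² > 0, so the interval is statically stable.

4.73 min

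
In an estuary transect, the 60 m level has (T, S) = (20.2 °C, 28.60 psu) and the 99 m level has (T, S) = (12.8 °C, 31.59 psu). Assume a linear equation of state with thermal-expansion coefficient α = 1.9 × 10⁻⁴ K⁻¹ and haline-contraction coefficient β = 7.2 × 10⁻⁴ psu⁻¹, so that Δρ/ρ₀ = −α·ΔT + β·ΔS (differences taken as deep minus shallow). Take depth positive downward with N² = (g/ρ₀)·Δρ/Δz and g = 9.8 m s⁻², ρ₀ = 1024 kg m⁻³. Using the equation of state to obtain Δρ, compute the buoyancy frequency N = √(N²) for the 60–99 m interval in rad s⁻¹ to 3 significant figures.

0.0299 rad s⁻¹

ΔT = -7.4 K, ΔS = +2.99 psu (deep − shallow).
Δρ/ρ₀ = −αΔT + βΔS = 1.406 × 10⁻³ + 2.1528 × 10⁻³ = 3.5588 × 10⁻³, so Δρ ≈ 3.644 kg m⁻³.
N² = (g/ρ₀)·Δρ/Δz = g·(Δρ/ρ₀)/Δz = 9.8 × 3.5588 × 10⁻³ / 39 = 8.9426 × 10⁻⁴ s⁻².
N = √(8.9426 × 10⁻⁴) = 0.029904 rad s⁻¹ ≈ 0.0299 rad s⁻¹.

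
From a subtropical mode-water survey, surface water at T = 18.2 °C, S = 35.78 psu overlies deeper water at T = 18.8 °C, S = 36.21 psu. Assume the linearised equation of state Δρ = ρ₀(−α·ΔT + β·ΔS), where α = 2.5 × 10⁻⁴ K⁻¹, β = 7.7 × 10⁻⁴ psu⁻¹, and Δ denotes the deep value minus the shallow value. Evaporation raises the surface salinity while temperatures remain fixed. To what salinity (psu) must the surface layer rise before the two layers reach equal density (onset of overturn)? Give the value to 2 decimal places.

Neutral buoyancy requires −α(T_deep − T_surf) + β(S_deep − S_surf′) = 0.
S_surf′ = S_deep − (α/β)·ΔT = 36.21 − (2.5 × 10⁻⁴/7.7 × 10⁻⁴)·(+0.6) = 36.0152 psu.
Increase required: 36.0152 − 35.78 = 0.2352 psu.

36.02 psu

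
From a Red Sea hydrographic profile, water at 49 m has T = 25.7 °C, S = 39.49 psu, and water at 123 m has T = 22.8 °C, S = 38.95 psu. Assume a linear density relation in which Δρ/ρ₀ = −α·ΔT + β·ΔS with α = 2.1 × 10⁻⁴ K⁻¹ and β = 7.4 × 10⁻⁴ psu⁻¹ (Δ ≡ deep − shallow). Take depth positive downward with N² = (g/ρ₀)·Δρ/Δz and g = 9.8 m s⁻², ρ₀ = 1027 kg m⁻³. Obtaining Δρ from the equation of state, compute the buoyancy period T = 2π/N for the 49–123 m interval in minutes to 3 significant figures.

ΔT = -2.9 K, ΔS = -0.54 psu (deep − shallow).
Δρ/ρ₀ = −αΔT + βΔS = 6.09 × 10⁻⁴ − 3.996 × 10⁻⁴ = 2.094 × 10⁻⁴, so Δρ ≈ 0.2151 kg m⁻³.
N² = (g/ρ₀)·Δρ/Δz = g·(Δρ/ρ₀)/Δz = 9.8 × 2.094 × 10⁻⁴ / 74 = 2.7731 × 10⁻⁵ s⁻².
N = √(2.7731 × 10⁻⁵) = 5.2660 × 10⁻³ rad s⁻¹ → T = 2π/N = 1.1932 × 10³ s = 19.887 min ≈ 19.9 min.

19.9 min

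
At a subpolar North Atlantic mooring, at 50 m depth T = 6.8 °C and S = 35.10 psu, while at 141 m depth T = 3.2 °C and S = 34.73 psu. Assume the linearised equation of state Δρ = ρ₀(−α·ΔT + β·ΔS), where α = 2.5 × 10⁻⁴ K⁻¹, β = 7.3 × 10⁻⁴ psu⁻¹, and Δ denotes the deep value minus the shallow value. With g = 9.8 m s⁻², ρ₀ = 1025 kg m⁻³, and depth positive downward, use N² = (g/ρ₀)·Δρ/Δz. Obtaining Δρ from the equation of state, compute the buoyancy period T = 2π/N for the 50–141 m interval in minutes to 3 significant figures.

12.7 min

ΔT = -3.6 K, ΔS = -0.37 psu (deep − shallow).
Δρ/ρ₀ = −αΔT + βΔS = 9.00 × 10⁻⁴ − 2.701 × 10⁻⁴ = 6.299 × 10⁻⁴, so Δρ ≈ 0.6456 kg m⁻³.
N² = (g/ρ₀)·Δρ/Δz = g·(Δρ/ρ₀)/Δz = 9.8 × 6.299 × 10⁻⁴ / 91 = 6.7835 × 10⁻⁵ s⁻².
N = √(6.7835 × 10⁻⁵) = 8.2362 × 10⁻³ rad s⁻¹ → T = 2π/N = 762.87 s = 12.714 min ≈ 12.7 min.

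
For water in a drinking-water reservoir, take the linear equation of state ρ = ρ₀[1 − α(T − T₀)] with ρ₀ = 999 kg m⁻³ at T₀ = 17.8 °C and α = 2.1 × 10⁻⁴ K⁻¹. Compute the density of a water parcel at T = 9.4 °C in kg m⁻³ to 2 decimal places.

1000.76 kg m⁻³

T − T₀ = -8.4 K.
Bracket = 1 − α·(-8.4) = 1 + (1.764 × 10⁻³) = 1.0017640.
ρ = 999 × 1.0017640 = 1000.76 kg m⁻³.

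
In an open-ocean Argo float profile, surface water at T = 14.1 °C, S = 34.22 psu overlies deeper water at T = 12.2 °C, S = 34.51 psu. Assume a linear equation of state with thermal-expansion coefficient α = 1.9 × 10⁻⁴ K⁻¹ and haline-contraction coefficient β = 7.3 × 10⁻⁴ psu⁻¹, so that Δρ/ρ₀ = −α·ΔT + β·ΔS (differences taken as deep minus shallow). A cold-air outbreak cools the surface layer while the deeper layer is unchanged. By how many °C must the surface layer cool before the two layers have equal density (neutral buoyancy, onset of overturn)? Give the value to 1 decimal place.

3.0 °C

Neutral buoyancy requires Δρ = 0, i.e. −α(T_deep − T_surf′) + β(S_deep − S_surf) = 0.
T_surf′ = T_deep − (β/α)·ΔS = 12.2 − (7.3 × 10⁻⁴/1.9 × 10⁻⁴)·(+0.29) = 11.086 °C.
Cooling required: 14.1 − (11.086) = 3.014 °C.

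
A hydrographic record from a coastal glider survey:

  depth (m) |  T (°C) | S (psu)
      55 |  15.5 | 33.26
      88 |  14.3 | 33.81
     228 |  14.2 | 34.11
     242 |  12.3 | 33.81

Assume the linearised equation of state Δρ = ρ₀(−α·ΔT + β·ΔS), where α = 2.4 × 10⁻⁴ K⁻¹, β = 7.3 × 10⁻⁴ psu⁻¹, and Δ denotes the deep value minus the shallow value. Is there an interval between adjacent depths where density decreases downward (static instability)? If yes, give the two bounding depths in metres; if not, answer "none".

Evaluate Δρ/ρ₀ = −αΔT + βΔS across each adjacent pair:
  55–88 m: −αΔT+βΔS = −(2.4 × 10⁻⁴)(-1.2)+(7.3 × 10⁻⁴)(+0.55) = 6.9 × 10⁻⁴ → stable
  88–228 m: −αΔT+βΔS = −(2.4 × 10⁻⁴)(-0.1)+(7.3 × 10⁻⁴)(+0.30) = 2.4 × 10⁻⁴ → stable
  228–242 m: −αΔT+βΔS = −(2.4 × 10⁻⁴)(-1.9)+(7.3 × 10⁻⁴)(-0.30) = 2.4 × 10⁻⁴ → stable
Every interval has Δρ > 0: the column is stably stratified throughout.

none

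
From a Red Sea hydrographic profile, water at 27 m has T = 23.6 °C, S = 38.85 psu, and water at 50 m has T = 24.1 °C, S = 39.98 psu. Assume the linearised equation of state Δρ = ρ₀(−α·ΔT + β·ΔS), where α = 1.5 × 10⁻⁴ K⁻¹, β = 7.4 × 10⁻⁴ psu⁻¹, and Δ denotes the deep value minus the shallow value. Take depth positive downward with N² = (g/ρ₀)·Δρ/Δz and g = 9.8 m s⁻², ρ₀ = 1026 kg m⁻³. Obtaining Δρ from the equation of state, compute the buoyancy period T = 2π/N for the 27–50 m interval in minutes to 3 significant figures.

5.81 min

ΔT = +0.5 K, ΔS = +1.13 psu (deep − shallow).
Δρ/ρ₀ = −αΔT + βΔS = -7.50 × 10⁻⁵ + 8.362 × 10⁻⁴ = 7.612 × 10⁻⁴, so Δρ ≈ 0.7810 kg m⁻³.
N² = (g/ρ₀)·Δρ/Δz = g·(Δρ/ρ₀)/Δz = 9.8 × 7.612 × 10⁻⁴ / 23 = 3.2434 × 10⁻⁴ s⁻².
N = √(3.2434 × 10⁻⁴) = 0.018009 rad s⁻¹ → T = 2π/N = 348.89 s = 5.8148 min ≈ 5.81 min.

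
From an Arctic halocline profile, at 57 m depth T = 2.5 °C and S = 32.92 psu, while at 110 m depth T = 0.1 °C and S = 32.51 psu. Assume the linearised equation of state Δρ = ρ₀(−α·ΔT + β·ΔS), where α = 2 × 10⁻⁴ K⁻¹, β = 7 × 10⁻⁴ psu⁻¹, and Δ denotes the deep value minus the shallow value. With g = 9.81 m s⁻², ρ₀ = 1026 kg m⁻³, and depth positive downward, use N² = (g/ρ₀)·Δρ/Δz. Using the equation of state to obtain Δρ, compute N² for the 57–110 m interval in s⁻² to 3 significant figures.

ΔT = -2.4 K, ΔS = -0.41 psu (deep − shallow).
Δρ/ρ₀ = −αΔT + βΔS = 4.80 × 10⁻⁴ − 2.87 × 10⁻⁴ = 1.93 × 10⁻⁴, so Δρ ≈ 0.1980 kg m⁻³.
N² = (g/ρ₀)·Δρ/Δz = g·(Δρ/ρ₀)/Δz = 9.81 × 1.93 × 10⁻⁴ / 53 = 3.5723 × 10⁻⁵ s⁻² ≈ 3.57 × 10⁻⁵ s⁻².

3.57 × 10⁻⁵ s⁻²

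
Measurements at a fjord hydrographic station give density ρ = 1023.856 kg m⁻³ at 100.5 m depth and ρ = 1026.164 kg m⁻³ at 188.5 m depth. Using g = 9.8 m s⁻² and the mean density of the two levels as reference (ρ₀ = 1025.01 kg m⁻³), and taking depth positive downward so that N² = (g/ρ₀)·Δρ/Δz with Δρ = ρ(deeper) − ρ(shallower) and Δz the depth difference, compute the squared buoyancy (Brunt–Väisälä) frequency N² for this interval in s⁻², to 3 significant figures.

2.51 × 10⁻⁴ s⁻²

Δρ = 1026.164 − 1023.856 = 2.308 kg m⁻³ over Δz = 188.5 − 100.5 = 88 m.
N² = (9.8/1025.01) × (2.308/88) = 2.5076 × 10⁻⁴ s⁻² ≈ 2.51 × 10⁻⁴ s⁻².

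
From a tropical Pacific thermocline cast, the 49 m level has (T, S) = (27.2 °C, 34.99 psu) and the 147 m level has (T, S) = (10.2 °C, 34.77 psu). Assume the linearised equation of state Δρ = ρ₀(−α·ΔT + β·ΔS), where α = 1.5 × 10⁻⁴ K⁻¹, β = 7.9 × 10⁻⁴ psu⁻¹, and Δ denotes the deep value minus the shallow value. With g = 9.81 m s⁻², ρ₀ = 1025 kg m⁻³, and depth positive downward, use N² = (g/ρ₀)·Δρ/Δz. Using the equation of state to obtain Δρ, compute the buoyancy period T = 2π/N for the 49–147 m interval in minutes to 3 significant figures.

ΔT = -17.0 K, ΔS = -0.22 psu (deep − shallow).
Δρ/ρ₀ = −αΔT + βΔS = 2.55 × 10⁻³ − 1.738 × 10⁻⁴ = 2.3762 × 10⁻³, so Δρ ≈ 2.436 kg m⁻³.
N² = (g/ρ₀)·Δρ/Δz = g·(Δρ/ρ₀)/Δz = 9.81 × 2.3762 × 10⁻³ / 98 = 2.3786 × 10⁻⁴ s⁻².
N = √(2.3786 × 10⁻⁴) = 0.015423 rad s⁻¹ → T = 2π/N = 407.39 s = 6.7898 min ≈ 6.79 min.

6.79 min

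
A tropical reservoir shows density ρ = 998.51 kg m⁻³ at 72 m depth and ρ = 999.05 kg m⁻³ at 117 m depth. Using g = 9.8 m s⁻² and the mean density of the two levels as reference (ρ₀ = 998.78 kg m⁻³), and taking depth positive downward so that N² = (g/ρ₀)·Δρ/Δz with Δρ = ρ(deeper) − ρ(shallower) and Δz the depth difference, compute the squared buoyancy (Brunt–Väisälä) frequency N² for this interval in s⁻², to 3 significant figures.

Δρ = 999.05 − 998.51 = 0.54 kg m⁻³ over Δz = 117 − 72 = 45 m.
N² = (9.8/998.78) × (0.54/45) = 1.1774 × 10⁻⁴ s⁻² ≈ 1.18 × 10⁻⁴ s⁻².

1.18 × 10⁻⁴ s⁻²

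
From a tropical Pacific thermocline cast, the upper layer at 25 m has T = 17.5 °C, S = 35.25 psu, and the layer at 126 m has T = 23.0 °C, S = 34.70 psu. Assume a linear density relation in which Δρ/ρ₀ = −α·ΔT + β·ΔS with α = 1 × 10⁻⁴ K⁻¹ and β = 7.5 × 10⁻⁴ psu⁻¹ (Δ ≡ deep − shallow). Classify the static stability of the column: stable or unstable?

unstable

ΔT = 23.0 − 17.5 = +5.5 K and ΔS = 34.70 − 35.25 = -0.55 psu (deep − shallow).
−αΔT = -5.50 × 10⁻⁴; βΔS = -4.125 × 10⁻⁴; sum Δρ/ρ₀ = -9.625 × 10⁻⁴.
Δρ/ρ₀ < 0, so Δρ < 0: deeper water is lighter → statically unstable; the column would overturn.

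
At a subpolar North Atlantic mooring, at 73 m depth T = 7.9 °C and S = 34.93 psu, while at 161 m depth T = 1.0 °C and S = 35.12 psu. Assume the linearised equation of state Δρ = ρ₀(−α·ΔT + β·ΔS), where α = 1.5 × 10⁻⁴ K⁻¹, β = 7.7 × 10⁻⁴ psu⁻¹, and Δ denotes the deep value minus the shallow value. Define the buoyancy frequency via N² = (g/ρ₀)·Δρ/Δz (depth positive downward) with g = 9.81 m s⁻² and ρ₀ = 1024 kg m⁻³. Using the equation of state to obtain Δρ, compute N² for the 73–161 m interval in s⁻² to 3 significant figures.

ΔT = -6.9 K, ΔS = +0.19 psu (deep − shallow).
Δρ/ρ₀ = −αΔT + βΔS = 1.035 × 10⁻³ + 1.463 × 10⁻⁴ = 1.1813 × 10⁻³, so Δρ ≈ 1.210 kg m⁻³.
N² = (g/ρ₀)·Δρ/Δz = g·(Δρ/ρ₀)/Δz = 9.81 × 1.1813 × 10⁻³ / 88 = 1.3169 × 10⁻⁴ s⁻² ≈ 1.32 × 10⁻⁴ s⁻².

1.32 × 10⁻⁴ s⁻²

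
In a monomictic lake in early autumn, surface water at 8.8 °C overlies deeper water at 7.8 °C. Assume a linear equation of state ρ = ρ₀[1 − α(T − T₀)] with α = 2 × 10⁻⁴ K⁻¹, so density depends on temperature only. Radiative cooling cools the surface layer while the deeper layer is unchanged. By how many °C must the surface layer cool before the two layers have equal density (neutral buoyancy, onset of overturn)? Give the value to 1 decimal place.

With temperature the only control, equal density requires T_surf′ = T_deep.
T_surf′ = 7.8 °C.
Cooling required: 8.8 − 7.8 = 1.0 °C.

1.0 °C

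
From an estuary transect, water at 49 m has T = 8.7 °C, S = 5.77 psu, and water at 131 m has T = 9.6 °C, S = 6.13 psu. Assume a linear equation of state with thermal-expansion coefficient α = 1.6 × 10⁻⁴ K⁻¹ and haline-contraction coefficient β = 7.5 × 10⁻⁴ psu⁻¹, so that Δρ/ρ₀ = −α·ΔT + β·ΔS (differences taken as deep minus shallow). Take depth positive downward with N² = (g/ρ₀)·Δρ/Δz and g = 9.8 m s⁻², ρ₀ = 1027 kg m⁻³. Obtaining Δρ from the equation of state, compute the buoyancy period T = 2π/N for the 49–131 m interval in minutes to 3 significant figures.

27.0 min

ΔT = +0.9 K, ΔS = +0.36 psu (deep − shallow).
Δρ/ρ₀ = −αΔT + βΔS = -1.44 × 10⁻⁴ + 2.70 × 10⁻⁴ = 1.26 × 10⁻⁴, so Δρ ≈ 0.1294 kg m⁻³.
N² = (g/ρ₀)·Δρ/Δz = g·(Δρ/ρ₀)/Δz = 9.8 × 1.26 × 10⁻⁴ / 82 = 1.5059 × 10⁻⁵ s⁻².
N = √(1.5059 × 10⁻⁵) = 3.8806 × 10⁻³ rad s⁻¹ → T = 2π/N = 1.6191 × 10³ s = 26.985 min ≈ 27.0 min.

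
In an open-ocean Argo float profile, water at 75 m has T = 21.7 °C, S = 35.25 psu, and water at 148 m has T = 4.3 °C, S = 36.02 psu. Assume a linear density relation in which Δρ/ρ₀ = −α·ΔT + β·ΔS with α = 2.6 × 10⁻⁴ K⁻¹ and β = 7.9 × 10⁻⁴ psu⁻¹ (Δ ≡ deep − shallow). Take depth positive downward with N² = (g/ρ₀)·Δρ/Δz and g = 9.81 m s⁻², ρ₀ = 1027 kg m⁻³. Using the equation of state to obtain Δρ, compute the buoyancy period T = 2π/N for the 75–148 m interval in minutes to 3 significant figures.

ΔT = -17.4 K, ΔS = +0.77 psu (deep − shallow).
Δρ/ρ₀ = −αΔT + βΔS = 4.524 × 10⁻³ + 6.083 × 10⁻⁴ = 5.1323 × 10⁻³, so Δρ ≈ 5.271 kg m⁻³.
N² = (g/ρ₀)·Δρ/Δz = g·(Δρ/ρ₀)/Δz = 9.81 × 5.1323 × 10⁻³ / 73 = 6.8970 × 10⁻⁴ s⁻².
N = √(6.8970 × 10⁻⁴) = 0.026262 rad s⁻¹ → T = 2π/N = 239.25 s = 3.9875 min ≈ 3.99 min.

3.99 min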